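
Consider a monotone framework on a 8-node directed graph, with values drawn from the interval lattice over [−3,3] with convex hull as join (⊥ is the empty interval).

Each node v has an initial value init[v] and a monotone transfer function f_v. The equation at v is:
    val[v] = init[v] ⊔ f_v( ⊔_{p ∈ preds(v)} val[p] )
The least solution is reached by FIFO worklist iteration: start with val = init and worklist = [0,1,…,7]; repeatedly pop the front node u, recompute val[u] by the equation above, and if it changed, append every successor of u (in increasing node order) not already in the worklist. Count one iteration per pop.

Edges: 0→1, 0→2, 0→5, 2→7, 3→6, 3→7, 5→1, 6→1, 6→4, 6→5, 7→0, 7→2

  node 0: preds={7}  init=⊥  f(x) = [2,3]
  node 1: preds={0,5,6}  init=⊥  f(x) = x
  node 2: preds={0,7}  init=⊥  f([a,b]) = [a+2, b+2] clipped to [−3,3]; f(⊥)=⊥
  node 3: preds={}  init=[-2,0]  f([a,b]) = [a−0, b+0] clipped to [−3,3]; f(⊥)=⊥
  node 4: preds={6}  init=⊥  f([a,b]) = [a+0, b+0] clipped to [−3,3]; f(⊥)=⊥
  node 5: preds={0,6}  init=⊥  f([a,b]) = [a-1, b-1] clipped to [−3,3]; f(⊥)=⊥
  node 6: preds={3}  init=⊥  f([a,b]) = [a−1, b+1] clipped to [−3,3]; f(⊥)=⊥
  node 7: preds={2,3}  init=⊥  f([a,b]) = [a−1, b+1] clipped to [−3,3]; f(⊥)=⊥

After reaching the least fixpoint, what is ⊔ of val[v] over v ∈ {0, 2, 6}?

[-3,3]

Trace (15 dequeues):
  [1] u=0 | in ⊥ | out [2,3] | prev ⊥ | push {}
  [2] u=1 | in [2,3] | out [2,3] | prev ⊥ | push {}
  [3] u=2 | in [2,3] | out [3,3] | prev ⊥ | push {}
  [4] u=3 | in ⊥ | out [-2,0] | ==
  [5] u=4 | in ⊥ | out ⊥ | ==
  [6] u=5 | in [2,3] | out [1,2] | prev ⊥ | push {1}
  [7] u=6 | in [-2,0] | out [-3,1] | prev ⊥ | push {4,5}
  [8] u=7 | in [-2,3] | out [-3,3] | prev ⊥ | push {0,2}
  [9] u=1 | in [-3,3] | out [-3,3] | prev [2,3] | push {}
  [10] u=4 | in [-3,1] | out [-3,1] | prev ⊥ | push {}
  [11] u=5 | in [-3,3] | out [-3,2] | prev [1,2] | push {1}
  [12] u=0 | in [-3,3] | out [2,3] | ==
  [13] u=2 | in [-3,3] | out [-1,3] | prev [3,3] | push {7}
  [14] u=1 | in [-3,3] | out [-3,3] | ==
  [15] u=7 | in [-2,3] | out [-3,3] | ==

Converged values:
  [0] [2,3]
  [1] [-3,3]
  [2] [-1,3]
  [3] [-2,0]
  [4] [-3,1]
  [5] [-3,2]
  [6] [-3,1]
  [7] [-3,3]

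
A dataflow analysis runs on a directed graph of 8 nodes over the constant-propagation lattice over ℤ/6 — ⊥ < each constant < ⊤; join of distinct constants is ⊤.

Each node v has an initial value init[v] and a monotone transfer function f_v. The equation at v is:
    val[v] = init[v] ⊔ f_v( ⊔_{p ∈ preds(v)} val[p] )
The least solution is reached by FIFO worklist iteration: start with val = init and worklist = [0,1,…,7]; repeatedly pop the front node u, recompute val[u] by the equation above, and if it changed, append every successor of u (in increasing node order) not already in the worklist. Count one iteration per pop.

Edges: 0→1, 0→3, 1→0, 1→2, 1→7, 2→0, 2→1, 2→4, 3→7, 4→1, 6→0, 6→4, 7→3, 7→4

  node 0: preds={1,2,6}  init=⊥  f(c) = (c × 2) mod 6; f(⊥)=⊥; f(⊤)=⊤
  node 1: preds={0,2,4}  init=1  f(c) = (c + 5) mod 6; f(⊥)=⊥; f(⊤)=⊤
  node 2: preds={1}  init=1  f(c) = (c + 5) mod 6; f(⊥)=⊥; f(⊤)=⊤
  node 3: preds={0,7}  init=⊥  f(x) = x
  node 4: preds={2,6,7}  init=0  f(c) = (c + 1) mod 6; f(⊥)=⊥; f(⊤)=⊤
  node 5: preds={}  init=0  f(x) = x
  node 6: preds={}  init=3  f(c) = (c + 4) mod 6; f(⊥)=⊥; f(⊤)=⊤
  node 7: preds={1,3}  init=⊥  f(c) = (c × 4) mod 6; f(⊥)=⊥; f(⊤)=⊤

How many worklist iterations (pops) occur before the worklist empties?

12

Worklist (12 pops):
  #1 pop 0: in=⊤ → ⊤ (was ⊥); enqueue []
  #2 pop 1: in=⊤ → ⊤ (was 1); enqueue [0]
  #3 pop 2: in=⊤ → ⊤ (was 1); enqueue [1]
  #4 pop 3: in=⊤ → ⊤ (was ⊥); enqueue []
  #5 pop 4: in=⊤ → ⊤ (was 0); enqueue []
  #6 pop 5: in=⊥ → 0 (no change)
  #7 pop 6: in=⊥ → 3 (no change)
  #8 pop 7: in=⊤ → ⊤ (was ⊥); enqueue [3,4]
  #9 pop 0: in=⊤ → ⊤ (no change)
  #10 pop 1: in=⊤ → ⊤ (no change)
  #11 pop 3: in=⊤ → ⊤ (no change)
  #12 pop 4: in=⊤ → ⊤ (no change)

Fixpoint:
  val[0] = ⊤
  val[1] = ⊤
  val[2] = ⊤
  val[3] = ⊤
  val[4] = ⊤
  val[5] = 0
  val[6] = 3
  val[7] = ⊤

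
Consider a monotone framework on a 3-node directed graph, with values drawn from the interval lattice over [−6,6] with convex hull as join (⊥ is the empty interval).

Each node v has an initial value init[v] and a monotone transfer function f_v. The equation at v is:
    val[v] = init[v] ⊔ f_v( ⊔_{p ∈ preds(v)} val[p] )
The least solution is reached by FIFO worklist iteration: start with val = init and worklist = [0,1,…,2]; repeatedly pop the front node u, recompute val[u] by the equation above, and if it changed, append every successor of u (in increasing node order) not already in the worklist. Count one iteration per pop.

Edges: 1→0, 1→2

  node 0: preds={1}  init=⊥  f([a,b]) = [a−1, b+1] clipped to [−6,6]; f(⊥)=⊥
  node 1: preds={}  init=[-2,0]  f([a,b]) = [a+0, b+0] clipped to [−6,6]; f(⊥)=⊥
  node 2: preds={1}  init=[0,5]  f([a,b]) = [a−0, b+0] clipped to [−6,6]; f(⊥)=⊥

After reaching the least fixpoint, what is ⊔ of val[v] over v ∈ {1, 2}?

[-2,5]

Trace (3 dequeues):
  [1] u=0 | in [-2,0] | out [-3,1] | prev ⊥ | push {}
  [2] u=1 | in ⊥ | out [-2,0] | ==
  [3] u=2 | in [-2,0] | out [-2,5] | prev [0,5] | push {}

Converged values:
  [0] [-3,1]
  [1] [-2,0]
  [2] [-2,5]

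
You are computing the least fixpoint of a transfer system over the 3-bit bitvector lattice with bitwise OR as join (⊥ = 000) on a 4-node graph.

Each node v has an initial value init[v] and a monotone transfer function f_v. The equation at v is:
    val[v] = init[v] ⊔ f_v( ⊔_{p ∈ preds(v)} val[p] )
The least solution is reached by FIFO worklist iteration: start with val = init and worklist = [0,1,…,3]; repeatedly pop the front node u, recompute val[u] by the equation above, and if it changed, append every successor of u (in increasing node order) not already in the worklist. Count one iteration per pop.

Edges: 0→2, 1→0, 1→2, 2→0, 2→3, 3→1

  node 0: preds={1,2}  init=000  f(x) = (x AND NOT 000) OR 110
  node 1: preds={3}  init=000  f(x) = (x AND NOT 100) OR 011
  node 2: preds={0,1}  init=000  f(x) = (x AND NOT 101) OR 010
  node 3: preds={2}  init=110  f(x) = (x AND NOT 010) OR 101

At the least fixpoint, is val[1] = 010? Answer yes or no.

no

Trace (7 dequeues):
  [1] u=0 | in 000 | out 110 | prev 000 | push {}
  [2] u=1 | in 110 | out 011 | prev 000 | push {0}
  [3] u=2 | in 111 | out 010 | prev 000 | push {}
  [4] u=3 | in 010 | out 111 | prev 110 | push {1}
  [5] u=0 | in 011 | out 111 | prev 110 | push {2}
  [6] u=1 | in 111 | out 011 | ==
  [7] u=2 | in 111 | out 010 | ==

Converged values:
  [0] 111
  [1] 011
  [2] 010
  [3] 111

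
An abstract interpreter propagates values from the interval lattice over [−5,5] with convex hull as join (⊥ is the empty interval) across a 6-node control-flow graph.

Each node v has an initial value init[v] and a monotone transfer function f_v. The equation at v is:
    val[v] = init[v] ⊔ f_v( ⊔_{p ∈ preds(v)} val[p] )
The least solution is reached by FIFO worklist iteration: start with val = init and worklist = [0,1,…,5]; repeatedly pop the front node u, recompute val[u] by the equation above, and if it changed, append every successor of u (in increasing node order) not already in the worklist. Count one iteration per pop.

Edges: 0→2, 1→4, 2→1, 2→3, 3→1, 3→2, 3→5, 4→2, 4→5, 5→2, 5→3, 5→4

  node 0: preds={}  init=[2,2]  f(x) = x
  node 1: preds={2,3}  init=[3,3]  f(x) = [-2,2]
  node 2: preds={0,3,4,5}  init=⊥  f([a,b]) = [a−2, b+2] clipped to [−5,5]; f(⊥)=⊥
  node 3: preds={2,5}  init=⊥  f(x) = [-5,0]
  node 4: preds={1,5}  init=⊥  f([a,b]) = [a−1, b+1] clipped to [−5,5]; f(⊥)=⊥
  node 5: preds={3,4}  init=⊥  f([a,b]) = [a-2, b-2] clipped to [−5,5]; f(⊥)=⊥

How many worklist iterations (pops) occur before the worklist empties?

13

Trace (13 dequeues):
  [1] u=0 | in ⊥ | out [2,2] | ==
  [2] u=1 | in ⊥ | out [-2,3] | prev [3,3] | push {}
  [3] u=2 | in [2,2] | out [0,4] | prev ⊥ | push {1}
  [4] u=3 | in [0,4] | out [-5,0] | prev ⊥ | push {2}
  [5] u=4 | in [-2,3] | out [-3,4] | prev ⊥ | push {}
  [6] u=5 | in [-5,4] | out [-5,2] | prev ⊥ | push {3,4}
  [7] u=1 | in [-5,4] | out [-2,3] | ==
  [8] u=2 | in [-5,4] | out [-5,5] | prev [0,4] | push {1}
  [9] u=3 | in [-5,5] | out [-5,0] | ==
  [10] u=4 | in [-5,3] | out [-5,4] | prev [-3,4] | push {2,5}
  [11] u=1 | in [-5,5] | out [-2,3] | ==
  [12] u=2 | in [-5,4] | out [-5,5] | ==
  [13] u=5 | in [-5,4] | out [-5,2] | ==

Converged values:
  [0] [2,2]
  [1] [-2,3]
  [2] [-5,5]
  [3] [-5,0]
  [4] [-5,4]
  [5] [-5,2]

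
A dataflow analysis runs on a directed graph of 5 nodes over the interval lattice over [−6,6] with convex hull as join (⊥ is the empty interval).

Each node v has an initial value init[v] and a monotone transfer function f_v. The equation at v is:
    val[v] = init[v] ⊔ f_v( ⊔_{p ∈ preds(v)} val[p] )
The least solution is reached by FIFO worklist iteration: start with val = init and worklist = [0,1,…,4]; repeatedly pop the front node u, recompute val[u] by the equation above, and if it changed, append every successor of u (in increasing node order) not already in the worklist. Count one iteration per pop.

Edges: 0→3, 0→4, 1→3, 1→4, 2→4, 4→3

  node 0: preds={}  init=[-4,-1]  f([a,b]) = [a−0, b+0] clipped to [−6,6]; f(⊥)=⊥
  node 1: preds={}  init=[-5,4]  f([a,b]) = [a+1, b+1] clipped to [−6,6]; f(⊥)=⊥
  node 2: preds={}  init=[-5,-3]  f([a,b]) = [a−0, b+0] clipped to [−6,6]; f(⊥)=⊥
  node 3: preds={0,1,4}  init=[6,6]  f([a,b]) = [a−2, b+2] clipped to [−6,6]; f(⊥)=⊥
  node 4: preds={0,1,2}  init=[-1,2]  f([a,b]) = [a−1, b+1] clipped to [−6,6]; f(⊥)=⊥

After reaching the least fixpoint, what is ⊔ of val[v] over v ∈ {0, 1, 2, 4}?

Trace (6 dequeues):
  [1] u=0 | in ⊥ | out [-4,-1] | ==
  [2] u=1 | in ⊥ | out [-5,4] | ==
  [3] u=2 | in ⊥ | out [-5,-3] | ==
  [4] u=3 | in [-5,4] | out [-6,6] | prev [6,6] | push {}
  [5] u=4 | in [-5,4] | out [-6,5] | prev [-1,2] | push {3}
  [6] u=3 | in [-6,5] | out [-6,6] | ==

Converged values:
  [0] [-4,-1]
  [1] [-5,4]
  [2] [-5,-3]
  [3] [-6,6]
  [4] [-6,5]

[-6,5]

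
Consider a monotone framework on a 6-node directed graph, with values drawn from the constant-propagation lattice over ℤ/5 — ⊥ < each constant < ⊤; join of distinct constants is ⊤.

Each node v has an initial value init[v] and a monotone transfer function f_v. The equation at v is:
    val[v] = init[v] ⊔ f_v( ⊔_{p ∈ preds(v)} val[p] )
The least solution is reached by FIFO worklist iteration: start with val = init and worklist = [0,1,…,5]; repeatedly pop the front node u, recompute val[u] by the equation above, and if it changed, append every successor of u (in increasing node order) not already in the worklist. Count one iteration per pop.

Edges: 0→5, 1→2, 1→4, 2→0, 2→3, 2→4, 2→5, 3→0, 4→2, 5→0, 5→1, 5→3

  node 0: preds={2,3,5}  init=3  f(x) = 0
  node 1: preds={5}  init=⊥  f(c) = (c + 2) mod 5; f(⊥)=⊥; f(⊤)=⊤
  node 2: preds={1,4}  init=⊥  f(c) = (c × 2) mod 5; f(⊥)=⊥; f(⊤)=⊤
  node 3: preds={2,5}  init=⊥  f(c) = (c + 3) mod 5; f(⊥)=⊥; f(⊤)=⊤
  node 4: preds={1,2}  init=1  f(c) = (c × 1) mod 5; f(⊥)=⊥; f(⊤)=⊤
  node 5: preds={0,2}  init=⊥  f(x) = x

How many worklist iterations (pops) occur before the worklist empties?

14

Worklist (14 pops):
  #1 pop 0: in=⊥ → ⊤ (was 3); enqueue []
  #2 pop 1: in=⊥ → ⊥ (no change)
  #3 pop 2: in=1 → 2 (was ⊥); enqueue [0]
  #4 pop 3: in=2 → 0 (was ⊥); enqueue []
  #5 pop 4: in=2 → ⊤ (was 1); enqueue [2]
  #6 pop 5: in=⊤ → ⊤ (was ⊥); enqueue [1,3]
  #7 pop 0: in=⊤ → ⊤ (no change)
  #8 pop 2: in=⊤ → ⊤ (was 2); enqueue [0,4,5]
  #9 pop 1: in=⊤ → ⊤ (was ⊥); enqueue [2]
  #10 pop 3: in=⊤ → ⊤ (was 0); enqueue []
  #11 pop 0: in=⊤ → ⊤ (no change)
  #12 pop 4: in=⊤ → ⊤ (no change)
  #13 pop 5: in=⊤ → ⊤ (no change)
  #14 pop 2: in=⊤ → ⊤ (no change)

Fixpoint:
  val[0] = ⊤
  val[1] = ⊤
  val[2] = ⊤
  val[3] = ⊤
  val[4] = ⊤
  val[5] = ⊤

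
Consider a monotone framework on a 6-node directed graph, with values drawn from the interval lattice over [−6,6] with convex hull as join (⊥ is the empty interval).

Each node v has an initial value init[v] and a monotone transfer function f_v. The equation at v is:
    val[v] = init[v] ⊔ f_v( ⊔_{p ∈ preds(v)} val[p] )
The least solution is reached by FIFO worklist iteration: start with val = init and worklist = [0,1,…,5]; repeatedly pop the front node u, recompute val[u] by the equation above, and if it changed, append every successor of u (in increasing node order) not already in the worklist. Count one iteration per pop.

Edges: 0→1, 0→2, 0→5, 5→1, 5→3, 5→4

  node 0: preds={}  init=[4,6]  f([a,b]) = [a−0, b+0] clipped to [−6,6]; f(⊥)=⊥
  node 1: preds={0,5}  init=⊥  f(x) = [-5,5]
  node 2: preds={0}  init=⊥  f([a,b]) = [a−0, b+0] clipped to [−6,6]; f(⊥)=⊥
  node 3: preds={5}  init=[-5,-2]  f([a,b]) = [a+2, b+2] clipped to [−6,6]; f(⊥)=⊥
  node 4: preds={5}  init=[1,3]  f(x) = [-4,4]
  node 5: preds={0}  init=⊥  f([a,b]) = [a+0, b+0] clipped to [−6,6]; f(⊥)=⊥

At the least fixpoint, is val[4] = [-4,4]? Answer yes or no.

Worklist (9 pops):
  #1 pop 0: in=⊥ → [4,6] (no change)
  #2 pop 1: in=[4,6] → [-5,5] (was ⊥); enqueue []
  #3 pop 2: in=[4,6] → [4,6] (was ⊥); enqueue []
  #4 pop 3: in=⊥ → [-5,-2] (no change)
  #5 pop 4: in=⊥ → [-4,4] (was [1,3]); enqueue []
  #6 pop 5: in=[4,6] → [4,6] (was ⊥); enqueue [1,3,4]
  #7 pop 1: in=[4,6] → [-5,5] (no change)
  #8 pop 3: in=[4,6] → [-5,6] (was [-5,-2]); enqueue []
  #9 pop 4: in=[4,6] → [-4,4] (no change)

Fixpoint:
  val[0] = [4,6]
  val[1] = [-5,5]
  val[2] = [4,6]
  val[3] = [-5,6]
  val[4] = [-4,4]
  val[5] = [4,6]

yes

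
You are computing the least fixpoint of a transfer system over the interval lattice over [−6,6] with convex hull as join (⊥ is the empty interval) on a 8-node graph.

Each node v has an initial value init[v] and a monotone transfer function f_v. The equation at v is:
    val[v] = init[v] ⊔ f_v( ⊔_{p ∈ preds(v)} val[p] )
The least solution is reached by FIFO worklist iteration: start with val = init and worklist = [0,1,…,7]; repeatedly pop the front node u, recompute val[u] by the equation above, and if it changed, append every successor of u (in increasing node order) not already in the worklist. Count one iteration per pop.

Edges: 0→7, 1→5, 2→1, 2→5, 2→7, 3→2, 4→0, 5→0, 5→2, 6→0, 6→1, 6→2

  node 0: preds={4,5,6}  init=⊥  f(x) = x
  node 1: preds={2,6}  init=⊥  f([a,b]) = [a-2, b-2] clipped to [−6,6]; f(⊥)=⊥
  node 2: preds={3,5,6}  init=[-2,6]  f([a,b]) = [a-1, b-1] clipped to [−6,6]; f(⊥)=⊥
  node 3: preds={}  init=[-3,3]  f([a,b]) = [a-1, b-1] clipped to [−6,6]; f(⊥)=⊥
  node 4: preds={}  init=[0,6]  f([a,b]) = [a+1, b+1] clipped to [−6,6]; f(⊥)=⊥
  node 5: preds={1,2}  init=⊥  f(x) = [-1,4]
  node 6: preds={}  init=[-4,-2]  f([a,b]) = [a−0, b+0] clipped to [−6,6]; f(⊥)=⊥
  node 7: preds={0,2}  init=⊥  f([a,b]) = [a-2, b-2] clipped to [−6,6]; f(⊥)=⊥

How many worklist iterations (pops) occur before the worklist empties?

11

Trace (11 dequeues):
  [1] u=0 | in [-4,6] | out [-4,6] | prev ⊥ | push {}
  [2] u=1 | in [-4,6] | out [-6,4] | prev ⊥ | push {}
  [3] u=2 | in [-4,3] | out [-5,6] | prev [-2,6] | push {1}
  [4] u=3 | in ⊥ | out [-3,3] | ==
  [5] u=4 | in ⊥ | out [0,6] | ==
  [6] u=5 | in [-6,6] | out [-1,4] | prev ⊥ | push {0,2}
  [7] u=6 | in ⊥ | out [-4,-2] | ==
  [8] u=7 | in [-5,6] | out [-6,4] | prev ⊥ | push {}
  [9] u=1 | in [-5,6] | out [-6,4] | ==
  [10] u=0 | in [-4,6] | out [-4,6] | ==
  [11] u=2 | in [-4,4] | out [-5,6] | ==

Converged values:
  [0] [-4,6]
  [1] [-6,4]
  [2] [-5,6]
  [3] [-3,3]
  [4] [0,6]
  [5] [-1,4]
  [6] [-4,-2]
  [7] [-6,4]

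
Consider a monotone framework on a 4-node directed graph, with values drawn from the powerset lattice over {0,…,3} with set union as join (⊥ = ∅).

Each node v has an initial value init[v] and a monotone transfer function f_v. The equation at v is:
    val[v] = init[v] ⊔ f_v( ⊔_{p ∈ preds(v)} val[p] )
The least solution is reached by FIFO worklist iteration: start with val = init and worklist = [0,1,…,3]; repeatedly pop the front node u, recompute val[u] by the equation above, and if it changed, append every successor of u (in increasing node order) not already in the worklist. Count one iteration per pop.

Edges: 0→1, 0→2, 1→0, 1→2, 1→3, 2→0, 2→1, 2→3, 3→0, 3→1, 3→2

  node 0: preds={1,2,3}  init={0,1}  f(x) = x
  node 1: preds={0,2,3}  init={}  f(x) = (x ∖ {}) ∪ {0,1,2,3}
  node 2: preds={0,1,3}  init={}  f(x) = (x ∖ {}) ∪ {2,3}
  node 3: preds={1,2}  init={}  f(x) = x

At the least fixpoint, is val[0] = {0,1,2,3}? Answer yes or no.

yes

Iteration log — 7 steps:
  step 1. node 0  ⊔preds={}  new={0,1}  stable
  step 2. node 1  ⊔preds={0,1}  new={0,1,2,3}  old={}  +wl: 0
  step 3. node 2  ⊔preds={0,1,2,3}  new={0,1,2,3}  old={}  +wl: 1
  step 4. node 3  ⊔preds={0,1,2,3}  new={0,1,2,3}  old={}  +wl: 2
  step 5. node 0  ⊔preds={0,1,2,3}  new={0,1,2,3}  old={0,1}  +wl: 
  step 6. node 1  ⊔preds={0,1,2,3}  new={0,1,2,3}  stable
  step 7. node 2  ⊔preds={0,1,2,3}  new={0,1,2,3}  stable

Least fixpoint reached:
  node 0: {0,1,2,3}
  node 1: {0,1,2,3}
  node 2: {0,1,2,3}
  node 3: {0,1,2,3}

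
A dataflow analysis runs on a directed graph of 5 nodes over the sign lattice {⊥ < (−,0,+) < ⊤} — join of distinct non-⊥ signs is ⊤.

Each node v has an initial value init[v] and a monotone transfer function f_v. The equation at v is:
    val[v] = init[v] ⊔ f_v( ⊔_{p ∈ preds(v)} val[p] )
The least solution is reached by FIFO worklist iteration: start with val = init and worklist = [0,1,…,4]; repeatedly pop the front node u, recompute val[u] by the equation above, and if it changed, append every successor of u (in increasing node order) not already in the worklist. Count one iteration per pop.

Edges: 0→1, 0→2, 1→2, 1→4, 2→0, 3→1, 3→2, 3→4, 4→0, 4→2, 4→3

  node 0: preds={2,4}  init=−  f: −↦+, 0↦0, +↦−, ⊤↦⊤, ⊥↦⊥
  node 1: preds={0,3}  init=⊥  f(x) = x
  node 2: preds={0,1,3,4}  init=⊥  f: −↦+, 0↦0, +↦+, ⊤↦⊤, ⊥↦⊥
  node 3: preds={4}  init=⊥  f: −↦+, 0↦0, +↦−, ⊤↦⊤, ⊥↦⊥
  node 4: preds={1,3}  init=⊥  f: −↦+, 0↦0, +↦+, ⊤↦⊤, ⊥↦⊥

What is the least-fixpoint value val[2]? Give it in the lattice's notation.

Iteration log — 18 steps:
  step 1. node 0  ⊔preds=⊥  new=−  stable
  step 2. node 1  ⊔preds=−  new=−  old=⊥  +wl: 
  step 3. node 2  ⊔preds=−  new=+  old=⊥  +wl: 0
  step 4. node 3  ⊔preds=⊥  new=⊥  stable
  step 5. node 4  ⊔preds=−  new=+  old=⊥  +wl: 2,3
  step 6. node 0  ⊔preds=+  new=−  stable
  step 7. node 2  ⊔preds=⊤  new=⊤  old=+  +wl: 0
  step 8. node 3  ⊔preds=+  new=−  old=⊥  +wl: 1,2,4
  step 9. node 0  ⊔preds=⊤  new=⊤  old=−  +wl: 
  step 10. node 1  ⊔preds=⊤  new=⊤  old=−  +wl: 
  step 11. node 2  ⊔preds=⊤  new=⊤  stable
  step 12. node 4  ⊔preds=⊤  new=⊤  old=+  +wl: 0,2,3
  step 13. node 0  ⊔preds=⊤  new=⊤  stable
  step 14. node 2  ⊔preds=⊤  new=⊤  stable
  step 15. node 3  ⊔preds=⊤  new=⊤  old=−  +wl: 1,2,4
  step 16. node 1  ⊔preds=⊤  new=⊤  stable
  step 17. node 2  ⊔preds=⊤  new=⊤  stable
  step 18. node 4  ⊔preds=⊤  new=⊤  stable

Least fixpoint reached:
  node 0: ⊤
  node 1: ⊤
  node 2: ⊤
  node 3: ⊤
  node 4: ⊤

⊤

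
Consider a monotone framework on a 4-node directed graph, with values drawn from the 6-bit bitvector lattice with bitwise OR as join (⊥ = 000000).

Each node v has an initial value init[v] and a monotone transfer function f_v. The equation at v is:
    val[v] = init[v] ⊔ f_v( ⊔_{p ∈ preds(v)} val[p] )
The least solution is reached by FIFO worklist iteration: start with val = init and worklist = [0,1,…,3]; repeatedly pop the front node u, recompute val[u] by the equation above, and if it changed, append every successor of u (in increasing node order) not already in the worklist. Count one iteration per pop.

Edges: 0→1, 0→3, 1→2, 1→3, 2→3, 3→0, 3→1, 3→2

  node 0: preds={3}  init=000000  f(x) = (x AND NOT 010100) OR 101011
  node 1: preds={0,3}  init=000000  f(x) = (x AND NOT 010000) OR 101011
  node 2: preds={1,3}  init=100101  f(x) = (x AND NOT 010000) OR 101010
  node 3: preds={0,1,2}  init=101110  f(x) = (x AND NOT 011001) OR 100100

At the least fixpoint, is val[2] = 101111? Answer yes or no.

Iteration log — 4 steps:
  step 1. node 0  ⊔preds=101110  new=101011  old=000000  +wl: 
  step 2. node 1  ⊔preds=101111  new=101111  old=000000  +wl: 
  step 3. node 2  ⊔preds=101111  new=101111  old=100101  +wl: 
  step 4. node 3  ⊔preds=101111  new=101110  stable

Least fixpoint reached:
  node 0: 101011
  node 1: 101111
  node 2: 101111
  node 3: 101110

yes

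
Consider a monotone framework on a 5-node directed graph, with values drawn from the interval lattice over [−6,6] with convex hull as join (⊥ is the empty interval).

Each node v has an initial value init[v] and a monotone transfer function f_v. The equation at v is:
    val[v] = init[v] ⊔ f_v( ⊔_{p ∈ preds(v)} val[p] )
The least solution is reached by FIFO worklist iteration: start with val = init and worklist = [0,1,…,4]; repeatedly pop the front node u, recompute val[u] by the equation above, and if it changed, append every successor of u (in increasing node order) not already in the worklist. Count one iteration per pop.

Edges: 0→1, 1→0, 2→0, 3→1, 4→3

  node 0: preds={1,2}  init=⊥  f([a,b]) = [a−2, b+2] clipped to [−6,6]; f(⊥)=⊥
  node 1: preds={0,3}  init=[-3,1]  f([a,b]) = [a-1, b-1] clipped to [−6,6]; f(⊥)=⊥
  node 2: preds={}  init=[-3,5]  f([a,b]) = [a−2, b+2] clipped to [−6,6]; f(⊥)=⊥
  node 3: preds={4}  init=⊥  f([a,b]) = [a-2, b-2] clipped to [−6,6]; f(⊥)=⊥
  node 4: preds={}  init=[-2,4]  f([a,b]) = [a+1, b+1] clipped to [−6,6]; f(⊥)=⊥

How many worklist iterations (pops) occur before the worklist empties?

7

Trace (7 dequeues):
  [1] u=0 | in [-3,5] | out [-5,6] | prev ⊥ | push {}
  [2] u=1 | in [-5,6] | out [-6,5] | prev [-3,1] | push {0}
  [3] u=2 | in ⊥ | out [-3,5] | ==
  [4] u=3 | in [-2,4] | out [-4,2] | prev ⊥ | push {1}
  [5] u=4 | in ⊥ | out [-2,4] | ==
  [6] u=0 | in [-6,5] | out [-6,6] | prev [-5,6] | push {}
  [7] u=1 | in [-6,6] | out [-6,5] | ==

Converged values:
  [0] [-6,6]
  [1] [-6,5]
  [2] [-3,5]
  [3] [-4,2]
  [4] [-2,4]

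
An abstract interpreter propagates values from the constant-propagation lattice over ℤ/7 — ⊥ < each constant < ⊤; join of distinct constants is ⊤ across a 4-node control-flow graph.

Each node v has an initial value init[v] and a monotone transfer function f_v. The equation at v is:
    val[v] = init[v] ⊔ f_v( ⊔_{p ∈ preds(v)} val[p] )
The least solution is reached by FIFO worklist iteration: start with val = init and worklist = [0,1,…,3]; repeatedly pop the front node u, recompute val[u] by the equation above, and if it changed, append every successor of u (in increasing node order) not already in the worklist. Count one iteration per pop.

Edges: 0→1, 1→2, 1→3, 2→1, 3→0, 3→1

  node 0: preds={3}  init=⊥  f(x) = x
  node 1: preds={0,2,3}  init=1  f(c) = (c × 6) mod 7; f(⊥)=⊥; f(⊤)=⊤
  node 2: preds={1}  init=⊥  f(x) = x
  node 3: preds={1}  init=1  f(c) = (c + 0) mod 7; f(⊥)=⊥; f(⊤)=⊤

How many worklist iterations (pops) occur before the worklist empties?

7

Iteration log — 7 steps:
  step 1. node 0  ⊔preds=1  new=1  old=⊥  +wl: 
  step 2. node 1  ⊔preds=1  new=⊤  old=1  +wl: 
  step 3. node 2  ⊔preds=⊤  new=⊤  old=⊥  +wl: 1
  step 4. node 3  ⊔preds=⊤  new=⊤  old=1  +wl: 0
  step 5. node 1  ⊔preds=⊤  new=⊤  stable
  step 6. node 0  ⊔preds=⊤  new=⊤  old=1  +wl: 1
  step 7. node 1  ⊔preds=⊤  new=⊤  stable

Least fixpoint reached:
  node 0: ⊤
  node 1: ⊤
  node 2: ⊤
  node 3: ⊤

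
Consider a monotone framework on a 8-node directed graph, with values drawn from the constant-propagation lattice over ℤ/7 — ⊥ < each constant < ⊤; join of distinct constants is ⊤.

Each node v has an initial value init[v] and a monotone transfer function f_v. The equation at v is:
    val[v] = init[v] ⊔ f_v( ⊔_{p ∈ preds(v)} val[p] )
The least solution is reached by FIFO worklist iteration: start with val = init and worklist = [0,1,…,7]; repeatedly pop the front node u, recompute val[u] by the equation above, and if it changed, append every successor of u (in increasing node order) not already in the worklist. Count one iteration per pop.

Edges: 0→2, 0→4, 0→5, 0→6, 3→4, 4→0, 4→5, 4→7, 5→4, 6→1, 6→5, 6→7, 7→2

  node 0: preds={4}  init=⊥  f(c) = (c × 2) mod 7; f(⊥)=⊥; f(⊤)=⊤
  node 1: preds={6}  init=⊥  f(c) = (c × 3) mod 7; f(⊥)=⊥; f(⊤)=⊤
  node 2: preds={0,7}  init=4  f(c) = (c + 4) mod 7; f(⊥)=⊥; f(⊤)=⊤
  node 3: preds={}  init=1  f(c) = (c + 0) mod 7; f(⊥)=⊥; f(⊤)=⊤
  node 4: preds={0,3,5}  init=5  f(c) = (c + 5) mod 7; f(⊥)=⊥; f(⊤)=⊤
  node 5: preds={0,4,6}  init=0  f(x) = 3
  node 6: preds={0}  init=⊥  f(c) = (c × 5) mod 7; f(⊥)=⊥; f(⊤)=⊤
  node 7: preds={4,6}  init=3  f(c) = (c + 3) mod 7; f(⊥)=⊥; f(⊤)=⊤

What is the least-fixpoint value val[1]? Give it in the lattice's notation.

Worklist (17 pops):
  #1 pop 0: in=5 → 3 (was ⊥); enqueue []
  #2 pop 1: in=⊥ → ⊥ (no change)
  #3 pop 2: in=3 → ⊤ (was 4); enqueue []
  #4 pop 3: in=⊥ → 1 (no change)
  #5 pop 4: in=⊤ → ⊤ (was 5); enqueue [0]
  #6 pop 5: in=⊤ → ⊤ (was 0); enqueue [4]
  #7 pop 6: in=3 → 1 (was ⊥); enqueue [1,5]
  #8 pop 7: in=⊤ → ⊤ (was 3); enqueue [2]
  #9 pop 0: in=⊤ → ⊤ (was 3); enqueue [6]
  #10 pop 4: in=⊤ → ⊤ (no change)
  #11 pop 1: in=1 → 3 (was ⊥); enqueue []
  #12 pop 5: in=⊤ → ⊤ (no change)
  #13 pop 2: in=⊤ → ⊤ (no change)
  #14 pop 6: in=⊤ → ⊤ (was 1); enqueue [1,5,7]
  #15 pop 1: in=⊤ → ⊤ (was 3); enqueue []
  #16 pop 5: in=⊤ → ⊤ (no change)
  #17 pop 7: in=⊤ → ⊤ (no change)

Fixpoint:
  val[0] = ⊤
  val[1] = ⊤
  val[2] = ⊤
  val[3] = 1
  val[4] = ⊤
  val[5] = ⊤
  val[6] = ⊤
  val[7] = ⊤

⊤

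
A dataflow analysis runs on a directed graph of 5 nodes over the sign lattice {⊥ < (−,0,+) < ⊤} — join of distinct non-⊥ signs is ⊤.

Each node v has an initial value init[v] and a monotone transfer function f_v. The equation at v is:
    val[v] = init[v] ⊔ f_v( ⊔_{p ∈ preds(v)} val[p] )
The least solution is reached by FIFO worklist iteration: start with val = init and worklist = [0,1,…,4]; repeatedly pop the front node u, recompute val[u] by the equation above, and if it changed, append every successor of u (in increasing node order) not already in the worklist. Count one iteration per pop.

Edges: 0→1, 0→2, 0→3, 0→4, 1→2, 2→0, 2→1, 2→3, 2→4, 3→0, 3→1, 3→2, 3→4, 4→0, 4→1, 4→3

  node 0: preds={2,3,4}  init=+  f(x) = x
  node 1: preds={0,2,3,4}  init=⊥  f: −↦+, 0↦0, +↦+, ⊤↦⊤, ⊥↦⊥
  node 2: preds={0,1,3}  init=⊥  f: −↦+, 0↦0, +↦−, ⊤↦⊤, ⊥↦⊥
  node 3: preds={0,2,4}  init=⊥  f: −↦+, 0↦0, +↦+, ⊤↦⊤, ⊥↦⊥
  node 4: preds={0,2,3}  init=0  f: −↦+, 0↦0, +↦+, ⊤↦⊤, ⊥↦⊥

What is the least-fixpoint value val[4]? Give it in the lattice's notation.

⊤

Iteration log — 9 steps:
  step 1. node 0  ⊔preds=0  new=⊤  old=+  +wl: 
  step 2. node 1  ⊔preds=⊤  new=⊤  old=⊥  +wl: 
  step 3. node 2  ⊔preds=⊤  new=⊤  old=⊥  +wl: 0,1
  step 4. node 3  ⊔preds=⊤  new=⊤  old=⊥  +wl: 2
  step 5. node 4  ⊔preds=⊤  new=⊤  old=0  +wl: 3
  step 6. node 0  ⊔preds=⊤  new=⊤  stable
  step 7. node 1  ⊔preds=⊤  new=⊤  stable
  step 8. node 2  ⊔preds=⊤  new=⊤  stable
  step 9. node 3  ⊔preds=⊤  new=⊤  stable

Least fixpoint reached:
  node 0: ⊤
  node 1: ⊤
  node 2: ⊤
  node 3: ⊤
  node 4: ⊤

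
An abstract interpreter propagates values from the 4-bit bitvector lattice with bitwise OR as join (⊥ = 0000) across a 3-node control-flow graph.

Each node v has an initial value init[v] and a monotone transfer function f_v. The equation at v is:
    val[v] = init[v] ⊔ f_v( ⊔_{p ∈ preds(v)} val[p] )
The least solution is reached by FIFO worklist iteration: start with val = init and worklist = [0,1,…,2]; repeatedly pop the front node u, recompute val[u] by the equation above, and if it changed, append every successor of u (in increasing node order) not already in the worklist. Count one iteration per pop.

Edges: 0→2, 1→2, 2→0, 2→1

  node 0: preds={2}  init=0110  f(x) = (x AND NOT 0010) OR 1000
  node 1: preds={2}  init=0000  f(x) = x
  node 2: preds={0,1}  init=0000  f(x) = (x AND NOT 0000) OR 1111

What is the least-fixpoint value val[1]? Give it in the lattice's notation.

Trace (6 dequeues):
  [1] u=0 | in 0000 | out 1110 | prev 0110 | push {}
  [2] u=1 | in 0000 | out 0000 | ==
  [3] u=2 | in 1110 | out 1111 | prev 0000 | push {0,1}
  [4] u=0 | in 1111 | out 1111 | prev 1110 | push {2}
  [5] u=1 | in 1111 | out 1111 | prev 0000 | push {}
  [6] u=2 | in 1111 | out 1111 | ==

Converged values:
  [0] 1111
  [1] 1111
  [2] 1111

1111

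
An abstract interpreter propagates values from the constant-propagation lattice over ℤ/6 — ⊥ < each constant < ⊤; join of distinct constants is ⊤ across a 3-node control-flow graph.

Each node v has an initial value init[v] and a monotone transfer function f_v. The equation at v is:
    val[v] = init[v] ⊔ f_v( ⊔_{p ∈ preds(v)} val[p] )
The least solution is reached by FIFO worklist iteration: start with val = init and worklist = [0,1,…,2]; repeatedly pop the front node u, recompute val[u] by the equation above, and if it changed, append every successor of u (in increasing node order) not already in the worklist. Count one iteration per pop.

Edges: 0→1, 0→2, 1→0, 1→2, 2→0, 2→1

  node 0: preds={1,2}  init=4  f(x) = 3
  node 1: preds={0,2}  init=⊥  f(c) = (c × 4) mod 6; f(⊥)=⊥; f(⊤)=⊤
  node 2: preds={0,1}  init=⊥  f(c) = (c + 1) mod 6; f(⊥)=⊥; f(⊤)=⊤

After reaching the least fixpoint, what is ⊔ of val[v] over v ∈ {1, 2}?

Worklist (5 pops):
  #1 pop 0: in=⊥ → ⊤ (was 4); enqueue []
  #2 pop 1: in=⊤ → ⊤ (was ⊥); enqueue [0]
  #3 pop 2: in=⊤ → ⊤ (was ⊥); enqueue [1]
  #4 pop 0: in=⊤ → ⊤ (no change)
  #5 pop 1: in=⊤ → ⊤ (no change)

Fixpoint:
  val[0] = ⊤
  val[1] = ⊤
  val[2] = ⊤

⊤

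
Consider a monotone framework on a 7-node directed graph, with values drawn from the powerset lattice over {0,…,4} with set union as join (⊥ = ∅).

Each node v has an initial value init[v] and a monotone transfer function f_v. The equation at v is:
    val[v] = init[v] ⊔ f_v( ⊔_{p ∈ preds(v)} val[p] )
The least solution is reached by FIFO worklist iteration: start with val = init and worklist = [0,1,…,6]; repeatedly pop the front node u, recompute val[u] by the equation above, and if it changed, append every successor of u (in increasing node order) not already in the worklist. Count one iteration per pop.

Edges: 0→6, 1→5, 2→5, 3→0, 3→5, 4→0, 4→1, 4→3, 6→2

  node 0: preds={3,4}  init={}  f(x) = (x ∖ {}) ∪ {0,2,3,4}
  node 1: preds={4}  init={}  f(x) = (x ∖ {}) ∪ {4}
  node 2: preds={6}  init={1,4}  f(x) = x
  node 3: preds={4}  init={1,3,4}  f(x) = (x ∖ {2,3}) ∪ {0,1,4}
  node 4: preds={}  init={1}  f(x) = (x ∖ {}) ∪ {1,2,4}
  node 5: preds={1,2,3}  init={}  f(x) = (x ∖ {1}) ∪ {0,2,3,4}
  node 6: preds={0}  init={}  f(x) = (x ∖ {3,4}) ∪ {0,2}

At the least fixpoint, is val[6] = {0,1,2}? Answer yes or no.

Iteration log — 12 steps:
  step 1. node 0  ⊔preds={1,3,4}  new={0,1,2,3,4}  old={}  +wl: 
  step 2. node 1  ⊔preds={1}  new={1,4}  old={}  +wl: 
  step 3. node 2  ⊔preds={}  new={1,4}  stable
  step 4. node 3  ⊔preds={1}  new={0,1,3,4}  old={1,3,4}  +wl: 0
  step 5. node 4  ⊔preds={}  new={1,2,4}  old={1}  +wl: 1,3
  step 6. node 5  ⊔preds={0,1,3,4}  new={0,2,3,4}  old={}  +wl: 
  step 7. node 6  ⊔preds={0,1,2,3,4}  new={0,1,2}  old={}  +wl: 2
  step 8. node 0  ⊔preds={0,1,2,3,4}  new={0,1,2,3,4}  stable
  step 9. node 1  ⊔preds={1,2,4}  new={1,2,4}  old={1,4}  +wl: 5
  step 10. node 3  ⊔preds={1,2,4}  new={0,1,3,4}  stable
  step 11. node 2  ⊔preds={0,1,2}  new={0,1,2,4}  old={1,4}  +wl: 
  step 12. node 5  ⊔preds={0,1,2,3,4}  new={0,2,3,4}  stable

Least fixpoint reached:
  node 0: {0,1,2,3,4}
  node 1: {1,2,4}
  node 2: {0,1,2,4}
  node 3: {0,1,3,4}
  node 4: {1,2,4}
  node 5: {0,2,3,4}
  node 6: {0,1,2}

yes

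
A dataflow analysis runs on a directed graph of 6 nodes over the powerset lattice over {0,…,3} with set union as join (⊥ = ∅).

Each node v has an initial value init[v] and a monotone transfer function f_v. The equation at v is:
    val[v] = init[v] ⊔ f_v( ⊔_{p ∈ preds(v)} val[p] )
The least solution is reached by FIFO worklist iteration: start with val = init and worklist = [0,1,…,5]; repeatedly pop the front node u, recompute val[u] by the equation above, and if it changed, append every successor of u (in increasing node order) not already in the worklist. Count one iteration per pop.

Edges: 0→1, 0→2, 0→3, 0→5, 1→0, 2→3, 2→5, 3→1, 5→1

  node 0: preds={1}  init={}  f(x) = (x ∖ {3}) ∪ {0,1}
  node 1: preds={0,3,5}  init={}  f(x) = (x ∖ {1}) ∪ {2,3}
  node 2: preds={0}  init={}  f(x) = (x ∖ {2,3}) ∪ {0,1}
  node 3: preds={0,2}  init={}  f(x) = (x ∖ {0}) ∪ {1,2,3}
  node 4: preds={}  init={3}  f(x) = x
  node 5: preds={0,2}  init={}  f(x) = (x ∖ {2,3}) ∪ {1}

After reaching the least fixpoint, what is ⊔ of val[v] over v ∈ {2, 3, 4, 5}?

Trace (11 dequeues):
  [1] u=0 | in {} | out {0,1} | prev {} | push {}
  [2] u=1 | in {0,1} | out {0,2,3} | prev {} | push {0}
  [3] u=2 | in {0,1} | out {0,1} | prev {} | push {}
  [4] u=3 | in {0,1} | out {1,2,3} | prev {} | push {1}
  [5] u=4 | in {} | out {3} | ==
  [6] u=5 | in {0,1} | out {0,1} | prev {} | push {}
  [7] u=0 | in {0,2,3} | out {0,1,2} | prev {0,1} | push {2,3,5}
  [8] u=1 | in {0,1,2,3} | out {0,2,3} | ==
  [9] u=2 | in {0,1,2} | out {0,1} | ==
  [10] u=3 | in {0,1,2} | out {1,2,3} | ==
  [11] u=5 | in {0,1,2} | out {0,1} | ==

Converged values:
  [0] {0,1,2}
  [1] {0,2,3}
  [2] {0,1}
  [3] {1,2,3}
  [4] {3}
  [5] {0,1}

{0,1,2,3}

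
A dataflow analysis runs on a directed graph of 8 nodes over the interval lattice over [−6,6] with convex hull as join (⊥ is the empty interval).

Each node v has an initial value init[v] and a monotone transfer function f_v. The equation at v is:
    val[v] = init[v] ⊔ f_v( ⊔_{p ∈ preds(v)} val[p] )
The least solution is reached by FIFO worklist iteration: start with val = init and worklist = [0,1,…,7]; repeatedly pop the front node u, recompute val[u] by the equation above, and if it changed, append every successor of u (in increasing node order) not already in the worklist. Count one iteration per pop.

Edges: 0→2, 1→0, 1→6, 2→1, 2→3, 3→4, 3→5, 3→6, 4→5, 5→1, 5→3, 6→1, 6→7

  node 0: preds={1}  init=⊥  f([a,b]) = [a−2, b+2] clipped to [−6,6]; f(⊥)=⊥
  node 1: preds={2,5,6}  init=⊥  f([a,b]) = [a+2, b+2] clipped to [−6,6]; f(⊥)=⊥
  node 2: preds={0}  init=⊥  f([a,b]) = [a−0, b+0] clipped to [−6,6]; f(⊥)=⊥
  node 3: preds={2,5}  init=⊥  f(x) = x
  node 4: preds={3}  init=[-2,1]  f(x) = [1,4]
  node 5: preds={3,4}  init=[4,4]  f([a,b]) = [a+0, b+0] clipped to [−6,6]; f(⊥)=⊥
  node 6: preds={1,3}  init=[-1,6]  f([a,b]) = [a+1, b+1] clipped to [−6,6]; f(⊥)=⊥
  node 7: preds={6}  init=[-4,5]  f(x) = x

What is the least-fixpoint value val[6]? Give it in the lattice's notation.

Trace (24 dequeues):
  [1] u=0 | in ⊥ | out ⊥ | ==
  [2] u=1 | in [-1,6] | out [1,6] | prev ⊥ | push {0}
  [3] u=2 | in ⊥ | out ⊥ | ==
  [4] u=3 | in [4,4] | out [4,4] | prev ⊥ | push {}
  [5] u=4 | in [4,4] | out [-2,4] | prev [-2,1] | push {}
  [6] u=5 | in [-2,4] | out [-2,4] | prev [4,4] | push {1,3}
  [7] u=6 | in [1,6] | out [-1,6] | ==
  [8] u=7 | in [-1,6] | out [-4,6] | prev [-4,5] | push {}
  [9] u=0 | in [1,6] | out [-1,6] | prev ⊥ | push {2}
  [10] u=1 | in [-2,6] | out [0,6] | prev [1,6] | push {0,6}
  [11] u=3 | in [-2,4] | out [-2,4] | prev [4,4] | push {4,5}
  [12] u=2 | in [-1,6] | out [-1,6] | prev ⊥ | push {1,3}
  [13] u=0 | in [0,6] | out [-2,6] | prev [-1,6] | push {2}
  [14] u=6 | in [-2,6] | out [-1,6] | ==
  [15] u=4 | in [-2,4] | out [-2,4] | ==
  [16] u=5 | in [-2,4] | out [-2,4] | ==
  [17] u=1 | in [-2,6] | out [0,6] | ==
  [18] u=3 | in [-2,6] | out [-2,6] | prev [-2,4] | push {4,5,6}
  [19] u=2 | in [-2,6] | out [-2,6] | prev [-1,6] | push {1,3}
  [20] u=4 | in [-2,6] | out [-2,4] | ==
  [21] u=5 | in [-2,6] | out [-2,6] | prev [-2,4] | push {}
  [22] u=6 | in [-2,6] | out [-1,6] | ==
  [23] u=1 | in [-2,6] | out [0,6] | ==
  [24] u=3 | in [-2,6] | out [-2,6] | ==

Converged values:
  [0] [-2,6]
  [1] [0,6]
  [2] [-2,6]
  [3] [-2,6]
  [4] [-2,4]
  [5] [-2,6]
  [6] [-1,6]
  [7] [-4,6]

[-1,6]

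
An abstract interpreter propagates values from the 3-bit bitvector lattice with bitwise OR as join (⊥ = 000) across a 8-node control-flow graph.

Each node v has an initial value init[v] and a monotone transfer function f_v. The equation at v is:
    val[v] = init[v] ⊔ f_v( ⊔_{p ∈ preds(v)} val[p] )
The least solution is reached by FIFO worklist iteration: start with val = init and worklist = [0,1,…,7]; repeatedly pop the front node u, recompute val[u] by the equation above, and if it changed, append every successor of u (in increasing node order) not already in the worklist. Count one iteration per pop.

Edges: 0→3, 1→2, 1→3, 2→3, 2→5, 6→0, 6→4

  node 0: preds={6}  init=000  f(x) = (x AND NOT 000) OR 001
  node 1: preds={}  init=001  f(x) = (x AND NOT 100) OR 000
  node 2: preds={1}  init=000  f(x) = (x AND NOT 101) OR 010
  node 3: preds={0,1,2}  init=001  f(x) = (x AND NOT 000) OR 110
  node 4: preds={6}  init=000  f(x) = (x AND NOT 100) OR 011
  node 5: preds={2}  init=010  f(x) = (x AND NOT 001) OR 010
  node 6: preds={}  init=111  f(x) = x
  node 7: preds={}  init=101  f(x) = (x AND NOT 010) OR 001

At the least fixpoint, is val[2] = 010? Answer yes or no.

Trace (8 dequeues):
  [1] u=0 | in 111 | out 111 | prev 000 | push {}
  [2] u=1 | in 000 | out 001 | ==
  [3] u=2 | in 001 | out 010 | prev 000 | push {}
  [4] u=3 | in 111 | out 111 | prev 001 | push {}
  [5] u=4 | in 111 | out 011 | prev 000 | push {}
  [6] u=5 | in 010 | out 010 | ==
  [7] u=6 | in 000 | out 111 | ==
  [8] u=7 | in 000 | out 101 | ==

Converged values:
  [0] 111
  [1] 001
  [2] 010
  [3] 111
  [4] 011
  [5] 010
  [6] 111
  [7] 101

yes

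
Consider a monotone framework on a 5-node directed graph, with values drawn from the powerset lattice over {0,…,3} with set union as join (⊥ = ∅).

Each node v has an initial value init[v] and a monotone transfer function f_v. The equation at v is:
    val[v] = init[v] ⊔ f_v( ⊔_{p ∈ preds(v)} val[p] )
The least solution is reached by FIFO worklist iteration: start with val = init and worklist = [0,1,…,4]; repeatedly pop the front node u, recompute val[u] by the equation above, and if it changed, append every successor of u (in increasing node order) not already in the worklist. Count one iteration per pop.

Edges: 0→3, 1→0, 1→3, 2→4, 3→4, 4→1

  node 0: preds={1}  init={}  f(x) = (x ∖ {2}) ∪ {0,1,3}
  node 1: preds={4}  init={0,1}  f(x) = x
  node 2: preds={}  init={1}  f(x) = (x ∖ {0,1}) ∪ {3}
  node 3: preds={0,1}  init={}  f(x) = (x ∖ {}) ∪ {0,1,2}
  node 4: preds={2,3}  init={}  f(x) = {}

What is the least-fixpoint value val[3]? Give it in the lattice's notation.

{0,1,2,3}

Iteration log — 5 steps:
  step 1. node 0  ⊔preds={0,1}  new={0,1,3}  old={}  +wl: 
  step 2. node 1  ⊔preds={}  new={0,1}  stable
  step 3. node 2  ⊔preds={}  new={1,3}  old={1}  +wl: 
  step 4. node 3  ⊔preds={0,1,3}  new={0,1,2,3}  old={}  +wl: 
  step 5. node 4  ⊔preds={0,1,2,3}  new={}  stable

Least fixpoint reached:
  node 0: {0,1,3}
  node 1: {0,1}
  node 2: {1,3}
  node 3: {0,1,2,3}
  node 4: {}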